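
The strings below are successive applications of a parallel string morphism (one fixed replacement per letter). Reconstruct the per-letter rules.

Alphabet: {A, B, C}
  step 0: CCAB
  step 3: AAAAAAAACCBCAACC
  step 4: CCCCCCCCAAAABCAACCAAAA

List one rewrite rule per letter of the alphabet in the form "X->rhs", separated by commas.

  step 3 ⇒ step 4: AAAAAAAACCBCAACC ⇒ C·C·C·C·C·C·C·C·AA·AA·BC·AA·C·C·AA·AA
    A ↦ C
    B ↦ BC
    C ↦ AA

A->C, B->BC, C->AA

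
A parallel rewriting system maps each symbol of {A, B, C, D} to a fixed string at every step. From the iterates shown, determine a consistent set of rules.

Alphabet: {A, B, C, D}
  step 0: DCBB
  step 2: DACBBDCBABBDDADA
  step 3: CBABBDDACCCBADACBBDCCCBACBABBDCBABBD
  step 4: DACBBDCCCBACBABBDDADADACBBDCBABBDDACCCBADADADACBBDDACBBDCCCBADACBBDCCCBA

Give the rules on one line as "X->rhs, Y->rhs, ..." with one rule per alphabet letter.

A->BBD, B->C, C->DA, D->CBA

  step 3 ⇒ step 4: CBABBDDACCCBADACBBDCCCBACBABBDCBABBD ⇒ DA·C·BBD·C·C·CBA·CBA·BBD·DA·DA·DA·C·BBD·CBA·BBD·DA·C·C·CBA·DA·DA·DA·C·BBD·DA·C·BBD·C·C·CBA·DA·C·BBD·C·C·CBA
    A ↦ BBD
    B ↦ C
    C ↦ DA
    D ↦ CBA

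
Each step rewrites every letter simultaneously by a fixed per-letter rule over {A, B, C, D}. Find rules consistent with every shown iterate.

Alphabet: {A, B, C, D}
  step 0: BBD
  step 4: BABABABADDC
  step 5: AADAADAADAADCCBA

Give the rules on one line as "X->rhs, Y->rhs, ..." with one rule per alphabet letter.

A->D, B->AA, C->BA, D->C

  step 4 ⇒ step 5: BABABABADDC ⇒ AA·D·AA·D·AA·D·AA·D·C·C·BA
    A ↦ D
    B ↦ AA
    C ↦ BA
    D ↦ C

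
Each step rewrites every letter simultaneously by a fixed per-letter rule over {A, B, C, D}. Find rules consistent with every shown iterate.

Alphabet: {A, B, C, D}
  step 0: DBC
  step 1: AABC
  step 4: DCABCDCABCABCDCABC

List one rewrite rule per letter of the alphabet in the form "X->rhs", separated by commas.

  step 0 ⇒ step 1: DBC ⇒ A·A·BC
    B ↦ A
    C ↦ BC
    D ↦ A
    A ↦ DC  (constrained at step 1)

A->DC, B->A, C->BC, D->A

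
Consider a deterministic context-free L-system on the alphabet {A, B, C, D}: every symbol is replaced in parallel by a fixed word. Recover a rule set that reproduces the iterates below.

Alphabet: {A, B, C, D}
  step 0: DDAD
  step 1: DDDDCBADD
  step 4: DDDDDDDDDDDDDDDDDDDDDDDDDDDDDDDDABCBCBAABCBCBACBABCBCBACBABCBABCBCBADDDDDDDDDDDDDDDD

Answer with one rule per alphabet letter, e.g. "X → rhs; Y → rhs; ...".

  step 0 ⇒ step 1: DDAD ⇒ DD·DD·CBA·DD
    A ↦ CBA
    D ↦ DD
    B ↦ CB  (constrained at step 1)
    C ↦ AB  (constrained at step 1)

A->CBA, B->CB, C->AB, D->DD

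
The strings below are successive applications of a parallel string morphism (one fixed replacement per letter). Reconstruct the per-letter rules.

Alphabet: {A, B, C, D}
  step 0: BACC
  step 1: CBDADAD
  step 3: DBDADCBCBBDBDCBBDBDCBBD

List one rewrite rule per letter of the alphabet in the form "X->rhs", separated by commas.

  step 0 ⇒ step 1: BACC ⇒ CB·D·AD·AD
    A ↦ D
    B ↦ CB
    C ↦ AD
    D ↦ BD  (constrained at step 1)

A->D, B->CB, C->AD, D->BD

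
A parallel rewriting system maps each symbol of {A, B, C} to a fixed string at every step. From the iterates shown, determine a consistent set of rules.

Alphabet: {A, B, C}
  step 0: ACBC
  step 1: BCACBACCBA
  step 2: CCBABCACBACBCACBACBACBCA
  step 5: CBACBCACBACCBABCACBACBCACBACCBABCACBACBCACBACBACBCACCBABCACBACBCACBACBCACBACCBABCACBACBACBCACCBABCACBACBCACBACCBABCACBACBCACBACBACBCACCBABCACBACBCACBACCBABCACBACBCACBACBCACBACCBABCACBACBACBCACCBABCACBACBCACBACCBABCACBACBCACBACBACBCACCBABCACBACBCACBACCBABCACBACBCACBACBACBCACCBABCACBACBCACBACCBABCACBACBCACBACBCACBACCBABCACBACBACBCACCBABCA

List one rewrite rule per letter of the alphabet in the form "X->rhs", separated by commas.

A->BCA, B->C, C->CBA

  step 1 ⇒ step 2: BCACBACCBA ⇒ C·CBA·BCA·CBA·C·BCA·CBA·CBA·C·BCA
    A ↦ BCA
    B ↦ C
    C ↦ CBA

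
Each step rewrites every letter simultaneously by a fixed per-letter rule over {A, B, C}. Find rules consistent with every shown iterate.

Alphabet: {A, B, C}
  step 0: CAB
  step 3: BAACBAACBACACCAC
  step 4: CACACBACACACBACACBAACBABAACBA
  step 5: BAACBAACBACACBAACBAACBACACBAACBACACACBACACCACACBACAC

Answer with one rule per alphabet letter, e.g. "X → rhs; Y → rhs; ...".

A->AC, B->C, C->BA

  step 4 ⇒ step 5: CACACBACACACBACACBAACBABAACBA ⇒ BA·AC·BA·AC·BA·C·AC·BA·AC·BA·AC·BA·C·AC·BA·AC·BA·C·AC·AC·BA·C·AC·C·AC·AC·BA·C·AC
    A ↦ AC
    B ↦ C
    C ↦ BA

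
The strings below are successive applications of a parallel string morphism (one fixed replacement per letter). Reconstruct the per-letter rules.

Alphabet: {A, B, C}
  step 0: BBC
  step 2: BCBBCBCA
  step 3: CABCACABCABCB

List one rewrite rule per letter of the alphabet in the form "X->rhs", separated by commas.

  step 2 ⇒ step 3: BCBBCBCA ⇒ CA·B·CA·CA·B·CA·B·CB
    A ↦ CB
    B ↦ CA
    C ↦ B

A->CB, B->CA, C->B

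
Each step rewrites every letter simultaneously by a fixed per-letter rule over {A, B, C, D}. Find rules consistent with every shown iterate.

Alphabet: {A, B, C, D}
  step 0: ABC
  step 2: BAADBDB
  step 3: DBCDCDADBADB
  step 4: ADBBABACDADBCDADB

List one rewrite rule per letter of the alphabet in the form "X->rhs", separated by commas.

A->CD, B->DB, C->B, D->A

  step 3 ⇒ step 4: DBCDCDADBADB ⇒ A·DB·B·A·B·A·CD·A·DB·CD·A·DB
    A ↦ CD
    B ↦ DB
    C ↦ B
    D ↦ A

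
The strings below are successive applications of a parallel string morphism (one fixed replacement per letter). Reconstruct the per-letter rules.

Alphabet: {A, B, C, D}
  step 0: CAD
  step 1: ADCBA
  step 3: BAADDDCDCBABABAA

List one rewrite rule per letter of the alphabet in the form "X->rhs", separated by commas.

A->DC, B->DD, C->A, D->BA

  step 0 ⇒ step 1: CAD ⇒ A·DC·BA
    A ↦ DC
    C ↦ A
    D ↦ BA
    B ↦ DD  (constrained at step 1)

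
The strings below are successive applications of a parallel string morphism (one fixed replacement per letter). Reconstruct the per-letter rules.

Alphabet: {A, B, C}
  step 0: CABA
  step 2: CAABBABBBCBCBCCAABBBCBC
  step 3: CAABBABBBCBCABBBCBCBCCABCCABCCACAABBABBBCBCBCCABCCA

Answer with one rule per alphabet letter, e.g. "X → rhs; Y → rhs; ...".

A->ABB, B->BC, C->CA

  step 2 ⇒ step 3: CAABBABBBCBCBCCAABBBCBC ⇒ CA·ABB·ABB·BC·BC·ABB·BC·BC·BC·CA·BC·CA·BC·CA·CA·ABB·ABB·BC·BC·BC·CA·BC·CA
    A ↦ ABB
    B ↦ BC
    C ↦ CA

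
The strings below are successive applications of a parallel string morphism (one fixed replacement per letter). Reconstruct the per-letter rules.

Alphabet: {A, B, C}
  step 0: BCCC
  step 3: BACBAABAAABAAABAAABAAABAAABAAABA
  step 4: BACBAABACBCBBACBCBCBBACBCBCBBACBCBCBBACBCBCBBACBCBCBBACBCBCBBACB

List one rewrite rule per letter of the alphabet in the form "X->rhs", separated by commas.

A->CB, B->BA, C->AA

  step 3 ⇒ step 4: BACBAABAAABAAABAAABAAABAAABAAABA ⇒ BA·CB·AA·BA·CB·CB·BA·CB·CB·CB·BA·CB·CB·CB·BA·CB·CB·CB·BA·CB·CB·CB·BA·CB·CB·CB·BA·CB·CB·CB·BA·CB
    A ↦ CB
    B ↦ BA
    C ↦ AA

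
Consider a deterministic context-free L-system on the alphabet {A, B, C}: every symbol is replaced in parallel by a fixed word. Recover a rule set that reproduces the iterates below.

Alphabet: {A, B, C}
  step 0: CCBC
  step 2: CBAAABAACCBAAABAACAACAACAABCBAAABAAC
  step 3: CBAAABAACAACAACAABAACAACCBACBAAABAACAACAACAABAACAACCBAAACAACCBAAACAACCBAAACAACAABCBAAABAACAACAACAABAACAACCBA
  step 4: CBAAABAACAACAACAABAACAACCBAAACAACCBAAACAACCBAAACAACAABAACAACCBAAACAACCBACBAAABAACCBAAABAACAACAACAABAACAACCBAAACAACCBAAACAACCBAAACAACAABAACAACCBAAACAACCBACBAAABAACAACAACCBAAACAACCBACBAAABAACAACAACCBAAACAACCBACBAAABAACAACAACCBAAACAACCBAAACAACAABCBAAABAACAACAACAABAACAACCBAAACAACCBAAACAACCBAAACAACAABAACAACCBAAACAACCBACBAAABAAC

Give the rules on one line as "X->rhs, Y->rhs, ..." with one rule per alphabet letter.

A->AAC, B->AAB, C->CBA

  step 3 ⇒ step 4: CBAAABAACAACAACAABAACAACCBACBAAABAACAACAACAABAACAACCBAAACAACCBAAACAACCBAAACAACAABCBAAABAACAACAACAABAACAACCBA ⇒ CBA·AAB·AAC·AAC·AAC·AAB·AAC·AAC·CBA·AAC·AAC·CBA·AAC·AAC·CBA·AAC·AAC·AAB·AAC·AAC·CBA·AAC·AAC·CBA·CBA·AAB·AAC·CBA·AAB·AAC·AAC·AAC·AAB·AAC·AAC·CBA·AAC·AAC·CBA·AAC·AAC·CBA·AAC·AAC·AAB·AAC·AAC·CBA·AAC·AAC·CBA·CBA·AAB·AAC·AAC·AAC·CBA·AAC·AAC·CBA·CBA·AAB·AAC·AAC·AAC·CBA·AAC·AAC·CBA·CBA·AAB·AAC·AAC·AAC·CBA·AAC·AAC·CBA·AAC·AAC·AAB·CBA·AAB·AAC·AAC·AAC·AAB·AAC·AAC·CBA·AAC·AAC·CBA·AAC·AAC·CBA·AAC·AAC·AAB·AAC·AAC·CBA·AAC·AAC·CBA·CBA·AAB·AAC
    A ↦ AAC
    B ↦ AAB
    C ↦ CBA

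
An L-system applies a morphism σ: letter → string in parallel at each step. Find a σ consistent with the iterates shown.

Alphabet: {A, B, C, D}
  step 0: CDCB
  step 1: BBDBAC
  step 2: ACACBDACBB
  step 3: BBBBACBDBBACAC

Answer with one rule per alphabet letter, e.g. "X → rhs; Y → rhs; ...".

  step 2 ⇒ step 3: ACACBDACBB ⇒ B·B·B·B·AC·BD·B·B·AC·AC
    A ↦ B
    B ↦ AC
    C ↦ B
    D ↦ BD

A->B, B->AC, C->B, D->BD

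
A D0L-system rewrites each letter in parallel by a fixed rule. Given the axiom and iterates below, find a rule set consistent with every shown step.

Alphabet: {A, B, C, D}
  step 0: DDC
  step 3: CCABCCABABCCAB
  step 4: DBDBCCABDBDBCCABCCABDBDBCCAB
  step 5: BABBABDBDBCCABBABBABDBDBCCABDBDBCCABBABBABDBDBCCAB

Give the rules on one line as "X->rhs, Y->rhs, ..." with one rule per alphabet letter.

A->CC, B->AB, C->DB, D->B

  step 4 ⇒ step 5: DBDBCCABDBDBCCABCCABDBDBCCAB ⇒ B·AB·B·AB·DB·DB·CC·AB·B·AB·B·AB·DB·DB·CC·AB·DB·DB·CC·AB·B·AB·B·AB·DB·DB·CC·AB
    A ↦ CC
    B ↦ AB
    C ↦ DB
    D ↦ B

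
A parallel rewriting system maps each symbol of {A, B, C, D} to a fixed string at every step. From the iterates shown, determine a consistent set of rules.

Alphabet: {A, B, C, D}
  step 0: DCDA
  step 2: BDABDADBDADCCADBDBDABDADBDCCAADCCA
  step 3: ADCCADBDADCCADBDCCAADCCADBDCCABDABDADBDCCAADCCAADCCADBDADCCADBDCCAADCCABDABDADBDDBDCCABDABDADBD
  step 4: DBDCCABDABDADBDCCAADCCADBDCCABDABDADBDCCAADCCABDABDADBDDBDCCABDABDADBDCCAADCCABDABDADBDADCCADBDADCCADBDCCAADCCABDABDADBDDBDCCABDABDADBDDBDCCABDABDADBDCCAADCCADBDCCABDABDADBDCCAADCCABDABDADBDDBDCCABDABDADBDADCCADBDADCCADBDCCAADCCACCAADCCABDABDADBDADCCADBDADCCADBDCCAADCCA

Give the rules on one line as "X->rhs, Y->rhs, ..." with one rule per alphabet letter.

  step 3 ⇒ step 4: ADCCADBDADCCADBDCCAADCCADBDCCABDABDADBDCCAADCCAADCCADBDADCCADBDCCAADCCABDABDADBDDBDCCABDABDADBD ⇒ DBD·CCA·BDA·BDA·DBD·CCA·AD·CCA·DBD·CCA·BDA·BDA·DBD·CCA·AD·CCA·BDA·BDA·DBD·DBD·CCA·BDA·BDA·DBD·CCA·AD·CCA·BDA·BDA·DBD·AD·CCA·DBD·AD·CCA·DBD·CCA·AD·CCA·BDA·BDA·DBD·DBD·CCA·BDA·BDA·DBD·DBD·CCA·BDA·BDA·DBD·CCA·AD·CCA·DBD·CCA·BDA·BDA·DBD·CCA·AD·CCA·BDA·BDA·DBD·DBD·CCA·BDA·BDA·DBD·AD·CCA·DBD·AD·CCA·DBD·CCA·AD·CCA·CCA·AD·CCA·BDA·BDA·DBD·AD·CCA·DBD·AD·CCA·DBD·CCA·AD·CCA
    A ↦ DBD
    B ↦ AD
    C ↦ BDA
    D ↦ CCA

A->DBD, B->AD, C->BDA, D->CCA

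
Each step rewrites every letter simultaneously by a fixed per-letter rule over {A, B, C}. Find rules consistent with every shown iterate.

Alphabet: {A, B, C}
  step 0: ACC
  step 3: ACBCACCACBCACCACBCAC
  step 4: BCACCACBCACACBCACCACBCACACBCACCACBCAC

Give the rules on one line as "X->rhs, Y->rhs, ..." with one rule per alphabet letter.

A->BC, B->C, C->AC

  step 3 ⇒ step 4: ACBCACCACBCACCACBCAC ⇒ BC·AC·C·AC·BC·AC·AC·BC·AC·C·AC·BC·AC·AC·BC·AC·C·AC·BC·AC
    A ↦ BC
    B ↦ C
    C ↦ AC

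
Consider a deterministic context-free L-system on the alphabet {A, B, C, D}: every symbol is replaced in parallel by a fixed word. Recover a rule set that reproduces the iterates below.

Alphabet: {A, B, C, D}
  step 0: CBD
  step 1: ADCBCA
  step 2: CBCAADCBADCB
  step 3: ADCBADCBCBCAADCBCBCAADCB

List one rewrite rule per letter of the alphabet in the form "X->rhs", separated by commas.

  step 2 ⇒ step 3: CBCAADCBADCB ⇒ AD·CB·AD·CB·CB·CA·AD·CB·CB·CA·AD·CB
    A ↦ CB
    B ↦ CB
    C ↦ AD
    D ↦ CA

A->CB, B->CB, C->AD, D->CA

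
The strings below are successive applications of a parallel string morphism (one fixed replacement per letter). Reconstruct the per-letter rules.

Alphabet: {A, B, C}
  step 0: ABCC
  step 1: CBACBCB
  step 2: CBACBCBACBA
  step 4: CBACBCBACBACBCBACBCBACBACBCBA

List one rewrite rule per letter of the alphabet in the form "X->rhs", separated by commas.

A->CB, B->A, C->CB

  step 1 ⇒ step 2: CBACBCB ⇒ CB·A·CB·CB·A·CB·A
    A ↦ CB
    B ↦ A
    C ↦ CB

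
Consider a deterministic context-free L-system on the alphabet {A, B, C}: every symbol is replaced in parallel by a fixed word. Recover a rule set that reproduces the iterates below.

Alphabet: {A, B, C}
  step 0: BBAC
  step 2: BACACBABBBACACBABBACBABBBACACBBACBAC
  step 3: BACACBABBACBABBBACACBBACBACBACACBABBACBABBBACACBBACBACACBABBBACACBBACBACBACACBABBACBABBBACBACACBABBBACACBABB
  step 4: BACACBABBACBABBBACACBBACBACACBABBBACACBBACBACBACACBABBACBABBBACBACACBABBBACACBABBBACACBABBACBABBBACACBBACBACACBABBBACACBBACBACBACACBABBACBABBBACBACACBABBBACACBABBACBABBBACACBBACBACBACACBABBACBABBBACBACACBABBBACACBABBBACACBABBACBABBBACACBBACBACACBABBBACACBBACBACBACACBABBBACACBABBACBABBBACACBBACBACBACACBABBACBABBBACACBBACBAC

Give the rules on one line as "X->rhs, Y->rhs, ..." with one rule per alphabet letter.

A->ACB, B->BAC, C->ABB

  step 3 ⇒ step 4: BACACBABBACBABBBACACBBACBACBACACBABBACBABBBACACBBACBACACBABBBACACBBACBACBACACBABBACBABBBACBACACBABBBACACBABB ⇒ BAC·ACB·ABB·ACB·ABB·BAC·ACB·BAC·BAC·ACB·ABB·BAC·ACB·BAC·BAC·BAC·ACB·ABB·ACB·ABB·BAC·BAC·ACB·ABB·BAC·ACB·ABB·BAC·ACB·ABB·ACB·ABB·BAC·ACB·BAC·BAC·ACB·ABB·BAC·ACB·BAC·BAC·BAC·ACB·ABB·ACB·ABB·BAC·BAC·ACB·ABB·BAC·ACB·ABB·ACB·ABB·BAC·ACB·BAC·BAC·BAC·ACB·ABB·ACB·ABB·BAC·BAC·ACB·ABB·BAC·ACB·ABB·BAC·ACB·ABB·ACB·ABB·BAC·ACB·BAC·BAC·ACB·ABB·BAC·ACB·BAC·BAC·BAC·ACB·ABB·BAC·ACB·ABB·ACB·ABB·BAC·ACB·BAC·BAC·BAC·ACB·ABB·ACB·ABB·BAC·ACB·BAC·BAC
    A ↦ ACB
    B ↦ BAC
    C ↦ ABB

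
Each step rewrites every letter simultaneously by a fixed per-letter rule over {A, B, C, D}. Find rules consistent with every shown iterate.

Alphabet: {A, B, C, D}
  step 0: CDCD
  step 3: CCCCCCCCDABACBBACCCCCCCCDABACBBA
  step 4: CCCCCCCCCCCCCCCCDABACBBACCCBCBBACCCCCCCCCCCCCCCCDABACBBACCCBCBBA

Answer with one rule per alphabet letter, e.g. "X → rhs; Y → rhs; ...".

  step 3 ⇒ step 4: CCCCCCCCDABACBBACCCCCCCCDABACBBA ⇒ CC·CC·CC·CC·CC·CC·CC·CC·DA·BA·CB·BA·CC·CB·CB·BA·CC·CC·CC·CC·CC·CC·CC·CC·DA·BA·CB·BA·CC·CB·CB·BA
    A ↦ BA
    B ↦ CB
    C ↦ CC
    D ↦ DA

A->BA, B->CB, C->CC, D->DA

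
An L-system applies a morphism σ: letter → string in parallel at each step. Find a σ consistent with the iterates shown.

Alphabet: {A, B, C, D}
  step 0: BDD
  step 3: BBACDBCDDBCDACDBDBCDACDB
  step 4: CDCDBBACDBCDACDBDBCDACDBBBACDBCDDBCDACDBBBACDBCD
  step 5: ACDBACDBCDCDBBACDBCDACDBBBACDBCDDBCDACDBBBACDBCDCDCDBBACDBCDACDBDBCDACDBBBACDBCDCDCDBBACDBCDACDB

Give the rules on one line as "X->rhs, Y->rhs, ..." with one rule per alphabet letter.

A->BB, B->CD, C->AC, D->DB

  step 4 ⇒ step 5: CDCDBBACDBCDACDBDBCDACDBBBACDBCDDBCDACDBBBACDBCD ⇒ AC·DB·AC·DB·CD·CD·BB·AC·DB·CD·AC·DB·BB·AC·DB·CD·DB·CD·AC·DB·BB·AC·DB·CD·CD·CD·BB·AC·DB·CD·AC·DB·DB·CD·AC·DB·BB·AC·DB·CD·CD·CD·BB·AC·DB·CD·AC·DB
    A ↦ BB
    B ↦ CD
    C ↦ AC
    D ↦ DB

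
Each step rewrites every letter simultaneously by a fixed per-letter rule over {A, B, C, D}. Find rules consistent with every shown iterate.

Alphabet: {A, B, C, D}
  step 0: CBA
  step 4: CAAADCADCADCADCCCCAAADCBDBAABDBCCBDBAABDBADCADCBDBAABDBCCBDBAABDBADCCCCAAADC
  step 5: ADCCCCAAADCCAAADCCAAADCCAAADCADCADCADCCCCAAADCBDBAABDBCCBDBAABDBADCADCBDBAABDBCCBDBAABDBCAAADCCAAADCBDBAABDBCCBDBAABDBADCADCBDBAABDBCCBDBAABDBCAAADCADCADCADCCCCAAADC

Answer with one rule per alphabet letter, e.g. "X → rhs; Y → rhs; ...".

A->C, B->BDB, C->ADC, D->AA

  step 4 ⇒ step 5: CAAADCADCADCADCCCCAAADCBDBAABDBCCBDBAABDBADCADCBDBAABDBCCBDBAABDBADCCCCAAADC ⇒ ADC·C·C·C·AA·ADC·C·AA·ADC·C·AA·ADC·C·AA·ADC·ADC·ADC·ADC·C·C·C·AA·ADC·BDB·AA·BDB·C·C·BDB·AA·BDB·ADC·ADC·BDB·AA·BDB·C·C·BDB·AA·BDB·C·AA·ADC·C·AA·ADC·BDB·AA·BDB·C·C·BDB·AA·BDB·ADC·ADC·BDB·AA·BDB·C·C·BDB·AA·BDB·C·AA·ADC·ADC·ADC·ADC·C·C·C·AA·ADC
    A ↦ C
    B ↦ BDB
    C ↦ ADC
    D ↦ AA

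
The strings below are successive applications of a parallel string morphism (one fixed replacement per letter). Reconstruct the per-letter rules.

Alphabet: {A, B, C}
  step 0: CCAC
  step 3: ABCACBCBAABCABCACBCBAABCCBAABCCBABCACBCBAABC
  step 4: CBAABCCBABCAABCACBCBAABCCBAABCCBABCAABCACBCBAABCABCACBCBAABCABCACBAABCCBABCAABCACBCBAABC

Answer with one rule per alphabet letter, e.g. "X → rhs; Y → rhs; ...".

A->CB, B->A, C->ABC

  step 3 ⇒ step 4: ABCACBCBAABCABCACBCBAABCCBAABCCBABCACBCBAABC ⇒ CB·A·ABC·CB·ABC·A·ABC·A·CB·CB·A·ABC·CB·A·ABC·CB·ABC·A·ABC·A·CB·CB·A·ABC·ABC·A·CB·CB·A·ABC·ABC·A·CB·A·ABC·CB·ABC·A·ABC·A·CB·CB·A·ABC
    A ↦ CB
    B ↦ A
    C ↦ ABC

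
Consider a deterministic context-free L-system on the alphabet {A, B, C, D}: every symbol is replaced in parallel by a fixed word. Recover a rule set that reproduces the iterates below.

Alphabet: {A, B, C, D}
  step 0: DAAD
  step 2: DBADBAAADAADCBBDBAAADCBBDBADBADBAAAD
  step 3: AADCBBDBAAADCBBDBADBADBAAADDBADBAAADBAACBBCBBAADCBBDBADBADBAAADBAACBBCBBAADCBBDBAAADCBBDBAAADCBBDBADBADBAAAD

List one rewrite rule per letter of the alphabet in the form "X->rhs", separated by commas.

A->DBA, B->CBB, C->BAA, D->AAD

  step 2 ⇒ step 3: DBADBAAADAADCBBDBAAADCBBDBADBADBAAAD ⇒ AAD·CBB·DBA·AAD·CBB·DBA·DBA·DBA·AAD·DBA·DBA·AAD·BAA·CBB·CBB·AAD·CBB·DBA·DBA·DBA·AAD·BAA·CBB·CBB·AAD·CBB·DBA·AAD·CBB·DBA·AAD·CBB·DBA·DBA·DBA·AAD
    A ↦ DBA
    B ↦ CBB
    C ↦ BAA
    D ↦ AAD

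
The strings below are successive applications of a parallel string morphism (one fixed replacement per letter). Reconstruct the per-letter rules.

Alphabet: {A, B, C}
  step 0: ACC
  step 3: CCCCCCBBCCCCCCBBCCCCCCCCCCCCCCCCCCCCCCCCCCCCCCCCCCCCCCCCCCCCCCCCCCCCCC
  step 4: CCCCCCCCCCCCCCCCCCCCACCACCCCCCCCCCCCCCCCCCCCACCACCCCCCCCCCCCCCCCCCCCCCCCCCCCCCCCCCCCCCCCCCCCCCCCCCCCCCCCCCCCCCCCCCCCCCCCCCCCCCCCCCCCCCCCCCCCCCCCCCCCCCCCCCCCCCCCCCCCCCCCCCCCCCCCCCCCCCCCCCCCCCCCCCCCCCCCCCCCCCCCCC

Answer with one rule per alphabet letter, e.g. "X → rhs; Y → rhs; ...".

  step 3 ⇒ step 4: CCCCCCBBCCCCCCBBCCCCCCCCCCCCCCCCCCCCCCCCCCCCCCCCCCCCCCCCCCCCCCCCCCCCCC ⇒ CCC·CCC·CCC·CCC·CCC·CCC·CCA·CCA·CCC·CCC·CCC·CCC·CCC·CCC·CCA·CCA·CCC·CCC·CCC·CCC·CCC·CCC·CCC·CCC·CCC·CCC·CCC·CCC·CCC·CCC·CCC·CCC·CCC·CCC·CCC·CCC·CCC·CCC·CCC·CCC·CCC·CCC·CCC·CCC·CCC·CCC·CCC·CCC·CCC·CCC·CCC·CCC·CCC·CCC·CCC·CCC·CCC·CCC·CCC·CCC·CCC·CCC·CCC·CCC·CCC·CCC·CCC·CCC·CCC·CCC
    B ↦ CCA
    C ↦ CCC
    A ↦ BB  (constrained at step 0)

A->BB, B->CCA, C->CCC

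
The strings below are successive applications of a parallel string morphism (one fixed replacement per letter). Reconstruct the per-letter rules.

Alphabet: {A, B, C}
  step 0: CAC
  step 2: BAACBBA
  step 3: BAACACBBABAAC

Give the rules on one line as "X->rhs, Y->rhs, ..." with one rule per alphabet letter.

  step 2 ⇒ step 3: BAACBBA ⇒ BA·AC·AC·B·BA·BA·AC
    A ↦ AC
    B ↦ BA
    C ↦ B

A->AC, B->BA, C->B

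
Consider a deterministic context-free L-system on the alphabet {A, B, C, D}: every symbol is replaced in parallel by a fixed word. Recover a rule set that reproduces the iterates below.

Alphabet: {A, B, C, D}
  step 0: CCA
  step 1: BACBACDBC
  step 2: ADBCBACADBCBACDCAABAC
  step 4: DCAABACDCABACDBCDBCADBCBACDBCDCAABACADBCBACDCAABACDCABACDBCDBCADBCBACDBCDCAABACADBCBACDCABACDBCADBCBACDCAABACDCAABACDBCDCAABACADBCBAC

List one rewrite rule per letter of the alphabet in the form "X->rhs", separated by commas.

  step 1 ⇒ step 2: BACBACDBC ⇒ A·DBC·BAC·A·DBC·BAC·DCA·A·BAC
    A ↦ DBC
    B ↦ A
    C ↦ BAC
    D ↦ DCA

A->DBC, B->A, C->BAC, D->DCA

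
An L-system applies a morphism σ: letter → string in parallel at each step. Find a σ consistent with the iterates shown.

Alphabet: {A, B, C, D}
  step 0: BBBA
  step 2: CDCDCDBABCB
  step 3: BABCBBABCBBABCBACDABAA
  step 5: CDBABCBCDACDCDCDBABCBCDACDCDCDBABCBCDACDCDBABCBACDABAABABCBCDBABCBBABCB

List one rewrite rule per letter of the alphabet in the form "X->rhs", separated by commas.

  step 2 ⇒ step 3: CDCDCDBABCB ⇒ BA·BCB·BA·BCB·BA·BCB·A·CD·A·BA·A
    A ↦ CD
    B ↦ A
    C ↦ BA
    D ↦ BCB

A->CD, B->A, C->BA, D->BCB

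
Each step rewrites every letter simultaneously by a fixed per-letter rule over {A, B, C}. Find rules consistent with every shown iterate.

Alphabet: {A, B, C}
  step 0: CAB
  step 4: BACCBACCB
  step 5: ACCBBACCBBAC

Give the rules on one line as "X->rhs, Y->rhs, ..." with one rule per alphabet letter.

  step 4 ⇒ step 5: BACCBACCB ⇒ AC·C·B·B·AC·C·B·B·AC
    A ↦ C
    B ↦ AC
    C ↦ B

A->C, B->AC, C->B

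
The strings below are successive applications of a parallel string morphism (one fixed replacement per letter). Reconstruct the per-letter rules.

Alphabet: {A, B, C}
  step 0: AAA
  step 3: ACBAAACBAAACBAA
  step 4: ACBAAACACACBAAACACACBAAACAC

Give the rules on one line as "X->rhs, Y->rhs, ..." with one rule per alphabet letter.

  step 3 ⇒ step 4: ACBAAACBAAACBAA ⇒ AC·B·AA·AC·AC·AC·B·AA·AC·AC·AC·B·AA·AC·AC
    A ↦ AC
    B ↦ AA
    C ↦ B

A->AC, B->AA, C->B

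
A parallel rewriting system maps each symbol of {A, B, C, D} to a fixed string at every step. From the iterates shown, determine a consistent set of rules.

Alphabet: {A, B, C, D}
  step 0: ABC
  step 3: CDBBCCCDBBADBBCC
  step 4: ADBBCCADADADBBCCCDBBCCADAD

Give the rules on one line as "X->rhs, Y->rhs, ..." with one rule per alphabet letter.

  step 3 ⇒ step 4: CDBBCCCDBBADBBCC ⇒ AD·BB·C·C·AD·AD·AD·BB·C·C·CD·BB·C·C·AD·AD
    A ↦ CD
    B ↦ C
    C ↦ AD
    D ↦ BB

A->CD, B->C, C->AD, D->BB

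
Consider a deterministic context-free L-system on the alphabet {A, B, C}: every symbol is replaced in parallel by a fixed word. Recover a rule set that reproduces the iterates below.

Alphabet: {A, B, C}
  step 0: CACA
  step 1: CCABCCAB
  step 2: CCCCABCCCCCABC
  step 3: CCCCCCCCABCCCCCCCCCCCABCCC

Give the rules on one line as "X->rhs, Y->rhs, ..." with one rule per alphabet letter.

A->AB, B->C, C->CC

  step 2 ⇒ step 3: CCCCABCCCCCABC ⇒ CC·CC·CC·CC·AB·C·CC·CC·CC·CC·CC·AB·C·CC
    A ↦ AB
    B ↦ C
    C ↦ CC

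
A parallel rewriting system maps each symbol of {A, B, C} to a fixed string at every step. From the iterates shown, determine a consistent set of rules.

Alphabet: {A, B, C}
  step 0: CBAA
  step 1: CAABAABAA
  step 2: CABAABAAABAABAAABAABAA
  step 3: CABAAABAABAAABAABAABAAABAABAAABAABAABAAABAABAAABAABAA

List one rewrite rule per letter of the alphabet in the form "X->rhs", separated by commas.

A->BAA, B->A, C->CA

  step 2 ⇒ step 3: CABAABAAABAABAAABAABAA ⇒ CA·BAA·A·BAA·BAA·A·BAA·BAA·BAA·A·BAA·BAA·A·BAA·BAA·BAA·A·BAA·BAA·A·BAA·BAA
    A ↦ BAA
    B ↦ A
    C ↦ CA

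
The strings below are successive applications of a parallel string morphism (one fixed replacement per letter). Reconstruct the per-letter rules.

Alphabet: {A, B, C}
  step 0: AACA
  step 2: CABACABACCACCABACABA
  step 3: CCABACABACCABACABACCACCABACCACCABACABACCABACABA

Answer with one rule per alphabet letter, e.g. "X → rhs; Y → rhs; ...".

A->BA, B->CA, C->CCA

  step 2 ⇒ step 3: CABACABACCACCABACABA ⇒ CCA·BA·CA·BA·CCA·BA·CA·BA·CCA·CCA·BA·CCA·CCA·BA·CA·BA·CCA·BA·CA·BA
    A ↦ BA
    B ↦ CA
    C ↦ CCA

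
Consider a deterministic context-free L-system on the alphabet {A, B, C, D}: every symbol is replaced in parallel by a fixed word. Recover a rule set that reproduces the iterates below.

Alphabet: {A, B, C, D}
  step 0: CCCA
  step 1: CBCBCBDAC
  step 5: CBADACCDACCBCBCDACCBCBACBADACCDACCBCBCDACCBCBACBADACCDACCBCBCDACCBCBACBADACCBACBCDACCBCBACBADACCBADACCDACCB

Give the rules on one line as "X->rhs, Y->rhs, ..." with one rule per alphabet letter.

  step 0 ⇒ step 1: CCCA ⇒ CB·CB·CB·DAC
    A ↦ DAC
    C ↦ CB
    B ↦ A  (constrained at step 1)
    D ↦ C  (constrained at step 1)

A->DAC, B->A, C->CB, D->C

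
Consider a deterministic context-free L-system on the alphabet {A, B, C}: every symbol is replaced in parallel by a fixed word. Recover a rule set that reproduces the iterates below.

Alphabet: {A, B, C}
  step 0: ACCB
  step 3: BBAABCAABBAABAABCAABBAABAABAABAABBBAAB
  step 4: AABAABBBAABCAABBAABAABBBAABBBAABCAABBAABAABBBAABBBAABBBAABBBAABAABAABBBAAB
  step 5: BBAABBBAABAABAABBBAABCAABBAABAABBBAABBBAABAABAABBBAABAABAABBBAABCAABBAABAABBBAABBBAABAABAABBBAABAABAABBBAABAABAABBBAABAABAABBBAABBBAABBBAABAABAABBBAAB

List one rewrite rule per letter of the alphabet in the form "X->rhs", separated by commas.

  step 4 ⇒ step 5: AABAABBBAABCAABBAABAABBBAABBBAABCAABBAABAABBBAABBBAABBBAABBBAABAABAABBBAAB ⇒ B·B·AAB·B·B·AAB·AAB·AAB·B·B·AAB·CAA·B·B·AAB·AAB·B·B·AAB·B·B·AAB·AAB·AAB·B·B·AAB·AAB·AAB·B·B·AAB·CAA·B·B·AAB·AAB·B·B·AAB·B·B·AAB·AAB·AAB·B·B·AAB·AAB·AAB·B·B·AAB·AAB·AAB·B·B·AAB·AAB·AAB·B·B·AAB·B·B·AAB·B·B·AAB·AAB·AAB·B·B·AAB
    A ↦ B
    B ↦ AAB
    C ↦ CAA

A->B, B->AAB, C->CAA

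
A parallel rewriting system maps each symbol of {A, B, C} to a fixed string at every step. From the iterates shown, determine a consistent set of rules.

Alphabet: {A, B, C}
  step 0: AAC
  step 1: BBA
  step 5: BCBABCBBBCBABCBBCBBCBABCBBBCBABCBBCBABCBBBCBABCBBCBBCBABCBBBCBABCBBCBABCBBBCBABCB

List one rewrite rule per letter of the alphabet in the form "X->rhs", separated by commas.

  step 0 ⇒ step 1: AAC ⇒ B·B·A
    A ↦ B
    C ↦ A
    B ↦ BCB  (constrained at step 1)

A->B, B->BCB, C->A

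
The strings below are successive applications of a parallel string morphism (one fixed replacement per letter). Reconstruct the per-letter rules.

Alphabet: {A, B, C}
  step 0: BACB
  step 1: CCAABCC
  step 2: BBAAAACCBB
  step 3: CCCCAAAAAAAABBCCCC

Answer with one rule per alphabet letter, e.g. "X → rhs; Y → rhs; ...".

  step 2 ⇒ step 3: BBAAAACCBB ⇒ CC·CC·AA·AA·AA·AA·B·B·CC·CC
    A ↦ AA
    B ↦ CC
    C ↦ B

A->AA, B->CC, C->B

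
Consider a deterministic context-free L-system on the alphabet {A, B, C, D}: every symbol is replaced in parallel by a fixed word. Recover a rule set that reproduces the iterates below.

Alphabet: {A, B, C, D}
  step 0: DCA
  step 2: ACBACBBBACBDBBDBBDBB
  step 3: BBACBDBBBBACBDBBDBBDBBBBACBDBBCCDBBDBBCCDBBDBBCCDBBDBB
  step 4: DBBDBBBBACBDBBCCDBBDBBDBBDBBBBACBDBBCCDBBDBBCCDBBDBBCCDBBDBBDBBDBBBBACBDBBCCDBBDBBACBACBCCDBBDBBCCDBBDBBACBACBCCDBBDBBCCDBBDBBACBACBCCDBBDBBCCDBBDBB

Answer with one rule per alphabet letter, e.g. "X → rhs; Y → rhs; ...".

  step 3 ⇒ step 4: BBACBDBBBBACBDBBDBBDBBBBACBDBBCCDBBDBBCCDBBDBBCCDBBDBB ⇒ DBB·DBB·BB·ACB·DBB·CC·DBB·DBB·DBB·DBB·BB·ACB·DBB·CC·DBB·DBB·CC·DBB·DBB·CC·DBB·DBB·DBB·DBB·BB·ACB·DBB·CC·DBB·DBB·ACB·ACB·CC·DBB·DBB·CC·DBB·DBB·ACB·ACB·CC·DBB·DBB·CC·DBB·DBB·ACB·ACB·CC·DBB·DBB·CC·DBB·DBB
    A ↦ BB
    B ↦ DBB
    C ↦ ACB
    D ↦ CC

A->BB, B->DBB, C->ACB, D->CC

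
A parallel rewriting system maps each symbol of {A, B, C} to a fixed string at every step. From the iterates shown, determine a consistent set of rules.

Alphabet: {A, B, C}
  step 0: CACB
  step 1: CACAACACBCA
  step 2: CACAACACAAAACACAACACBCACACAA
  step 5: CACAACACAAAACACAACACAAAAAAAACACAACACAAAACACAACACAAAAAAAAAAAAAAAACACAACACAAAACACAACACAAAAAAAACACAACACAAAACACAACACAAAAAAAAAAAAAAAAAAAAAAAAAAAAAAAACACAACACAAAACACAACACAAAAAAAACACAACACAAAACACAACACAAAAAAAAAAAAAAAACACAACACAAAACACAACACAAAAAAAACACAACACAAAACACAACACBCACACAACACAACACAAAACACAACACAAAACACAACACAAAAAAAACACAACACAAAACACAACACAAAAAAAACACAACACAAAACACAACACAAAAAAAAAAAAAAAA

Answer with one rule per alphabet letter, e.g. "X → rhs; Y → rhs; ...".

A->AA, B->BCA, C->CAC

  step 1 ⇒ step 2: CACAACACBCA ⇒ CAC·AA·CAC·AA·AA·CAC·AA·CAC·BCA·CAC·AA
    A ↦ AA
    B ↦ BCA
    C ↦ CAC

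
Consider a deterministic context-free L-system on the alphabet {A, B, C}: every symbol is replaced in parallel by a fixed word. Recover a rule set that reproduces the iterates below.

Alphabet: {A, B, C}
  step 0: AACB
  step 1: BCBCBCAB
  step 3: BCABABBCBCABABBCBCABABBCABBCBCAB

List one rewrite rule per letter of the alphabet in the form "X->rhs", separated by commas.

  step 0 ⇒ step 1: AACB ⇒ BC·BC·BC·AB
    A ↦ BC
    B ↦ AB
    C ↦ BC

A->BC, B->AB, C->BC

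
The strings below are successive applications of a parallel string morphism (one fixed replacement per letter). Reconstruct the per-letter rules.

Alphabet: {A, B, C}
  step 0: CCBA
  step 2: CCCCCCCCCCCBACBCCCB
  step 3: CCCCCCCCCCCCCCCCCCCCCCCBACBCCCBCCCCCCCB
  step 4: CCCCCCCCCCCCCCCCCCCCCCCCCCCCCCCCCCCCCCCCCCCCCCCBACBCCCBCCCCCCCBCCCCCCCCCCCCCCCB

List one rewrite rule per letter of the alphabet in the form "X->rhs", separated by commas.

A->ACB, B->CB, C->CC

  step 3 ⇒ step 4: CCCCCCCCCCCCCCCCCCCCCCCBACBCCCBCCCCCCCB ⇒ CC·CC·CC·CC·CC·CC·CC·CC·CC·CC·CC·CC·CC·CC·CC·CC·CC·CC·CC·CC·CC·CC·CC·CB·ACB·CC·CB·CC·CC·CC·CB·CC·CC·CC·CC·CC·CC·CC·CB
    A ↦ ACB
    B ↦ CB
    C ↦ CC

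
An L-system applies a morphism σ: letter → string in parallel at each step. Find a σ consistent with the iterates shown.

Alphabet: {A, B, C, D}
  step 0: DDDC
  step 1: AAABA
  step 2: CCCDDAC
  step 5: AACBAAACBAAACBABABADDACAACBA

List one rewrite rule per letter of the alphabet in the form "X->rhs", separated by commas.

A->C, B->DDA, C->BA, D->A

  step 1 ⇒ step 2: AAABA ⇒ C·C·C·DDA·C
    A ↦ C
    B ↦ DDA
  step 0 ⇒ step 1: DDDC ⇒ A·A·A·BA
    C ↦ BA
  step 0 ⇒ step 1: DDDC ⇒ A·A·A·BA
    D ↦ A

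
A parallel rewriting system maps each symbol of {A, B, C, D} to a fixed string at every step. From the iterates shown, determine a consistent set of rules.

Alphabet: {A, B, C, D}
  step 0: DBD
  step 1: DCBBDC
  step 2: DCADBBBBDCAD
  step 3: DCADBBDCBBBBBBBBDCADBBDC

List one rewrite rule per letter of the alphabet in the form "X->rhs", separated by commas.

A->BB, B->BB, C->AD, D->DC

  step 2 ⇒ step 3: DCADBBBBDCAD ⇒ DC·AD·BB·DC·BB·BB·BB·BB·DC·AD·BB·DC
    A ↦ BB
    B ↦ BB
    C ↦ AD
    D ↦ DC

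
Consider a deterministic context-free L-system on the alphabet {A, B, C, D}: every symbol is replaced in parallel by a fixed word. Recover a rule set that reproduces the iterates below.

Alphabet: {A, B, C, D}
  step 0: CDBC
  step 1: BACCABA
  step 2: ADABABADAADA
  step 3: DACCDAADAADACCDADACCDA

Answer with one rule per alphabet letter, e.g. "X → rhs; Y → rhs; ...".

  step 2 ⇒ step 3: ADABABADAADA ⇒ DA·CC·DA·A·DA·A·DA·CC·DA·DA·CC·DA
    A ↦ DA
    B ↦ A
    D ↦ CC
  step 0 ⇒ step 1: CDBC ⇒ BA·CC·A·BA
    C ↦ BA

A->DA, B->A, C->BA, D->CC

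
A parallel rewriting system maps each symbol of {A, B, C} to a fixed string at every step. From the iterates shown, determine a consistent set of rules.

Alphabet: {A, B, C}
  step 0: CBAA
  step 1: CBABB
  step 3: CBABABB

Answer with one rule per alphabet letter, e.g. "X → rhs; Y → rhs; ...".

A->B, B->A, C->CB

  step 0 ⇒ step 1: CBAA ⇒ CB·A·B·B
    A ↦ B
    B ↦ A
    C ↦ CB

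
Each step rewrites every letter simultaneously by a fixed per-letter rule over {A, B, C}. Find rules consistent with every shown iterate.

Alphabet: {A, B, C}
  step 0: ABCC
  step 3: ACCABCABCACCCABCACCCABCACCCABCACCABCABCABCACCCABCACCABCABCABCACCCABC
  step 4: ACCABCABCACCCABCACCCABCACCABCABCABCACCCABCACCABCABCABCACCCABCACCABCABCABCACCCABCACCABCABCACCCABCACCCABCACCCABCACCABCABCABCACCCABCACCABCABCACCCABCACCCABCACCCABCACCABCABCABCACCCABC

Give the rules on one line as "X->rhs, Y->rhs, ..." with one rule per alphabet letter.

  step 3 ⇒ step 4: ACCABCABCACCCABCACCCABCACCCABCACCABCABCABCACCCABCACCABCABCABCACCCABC ⇒ ACC·ABC·ABC·ACC·C·ABC·ACC·C·ABC·ACC·ABC·ABC·ABC·ACC·C·ABC·ACC·ABC·ABC·ABC·ACC·C·ABC·ACC·ABC·ABC·ABC·ACC·C·ABC·ACC·ABC·ABC·ACC·C·ABC·ACC·C·ABC·ACC·C·ABC·ACC·ABC·ABC·ABC·ACC·C·ABC·ACC·ABC·ABC·ACC·C·ABC·ACC·C·ABC·ACC·C·ABC·ACC·ABC·ABC·ABC·ACC·C·ABC
    A ↦ ACC
    B ↦ C
    C ↦ ABC

A->ACC, B->C, C->ABC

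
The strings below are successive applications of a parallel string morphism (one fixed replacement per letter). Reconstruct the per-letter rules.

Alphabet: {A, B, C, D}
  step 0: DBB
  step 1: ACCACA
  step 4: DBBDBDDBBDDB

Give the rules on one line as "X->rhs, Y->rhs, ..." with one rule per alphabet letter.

A->B, B->CA, C->D, D->AC

  step 0 ⇒ step 1: DBB ⇒ AC·CA·CA
    B ↦ CA
    D ↦ AC
    A ↦ B  (constrained at step 1)
    C ↦ D  (constrained at step 1)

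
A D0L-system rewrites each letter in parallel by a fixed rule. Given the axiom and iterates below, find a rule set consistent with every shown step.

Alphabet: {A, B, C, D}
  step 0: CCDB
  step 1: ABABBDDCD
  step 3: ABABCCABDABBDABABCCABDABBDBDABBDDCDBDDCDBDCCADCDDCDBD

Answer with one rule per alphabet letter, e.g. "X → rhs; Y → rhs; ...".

A->CCA, B->DCD, C->AB, D->BD

  step 0 ⇒ step 1: CCDB ⇒ AB·AB·BD·DCD
    B ↦ DCD
    C ↦ AB
    D ↦ BD
    A ↦ CCA  (constrained at step 1)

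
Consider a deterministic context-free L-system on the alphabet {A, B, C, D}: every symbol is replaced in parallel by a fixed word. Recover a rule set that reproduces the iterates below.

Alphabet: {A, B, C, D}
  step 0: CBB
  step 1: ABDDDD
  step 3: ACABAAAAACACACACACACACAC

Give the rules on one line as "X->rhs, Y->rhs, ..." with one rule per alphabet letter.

  step 0 ⇒ step 1: CBB ⇒ AB·DD·DD
    B ↦ DD
    C ↦ AB
    A ↦ AC  (constrained at step 1)
    D ↦ AA  (constrained at step 1)

A->AC, B->DD, C->AB, D->AA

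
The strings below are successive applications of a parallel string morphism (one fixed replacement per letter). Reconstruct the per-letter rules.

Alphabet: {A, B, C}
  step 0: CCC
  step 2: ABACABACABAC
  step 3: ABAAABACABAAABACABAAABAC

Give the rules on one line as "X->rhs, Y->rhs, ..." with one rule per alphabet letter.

A->AB, B->AA, C->AC

  step 2 ⇒ step 3: ABACABACABAC ⇒ AB·AA·AB·AC·AB·AA·AB·AC·AB·AA·AB·AC
    A ↦ AB
    B ↦ AA
    C ↦ AC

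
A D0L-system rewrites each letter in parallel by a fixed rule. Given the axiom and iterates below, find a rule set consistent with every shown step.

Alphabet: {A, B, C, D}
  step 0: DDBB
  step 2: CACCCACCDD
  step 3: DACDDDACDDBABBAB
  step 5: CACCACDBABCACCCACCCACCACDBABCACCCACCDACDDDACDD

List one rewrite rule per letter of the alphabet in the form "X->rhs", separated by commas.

  step 2 ⇒ step 3: CACCCACCDD ⇒ D·AC·D·D·D·AC·D·D·BAB·BAB
    A ↦ AC
    C ↦ D
    D ↦ BAB
    B ↦ C  (constrained at step 0)

A->AC, B->C, C->D, D->BAB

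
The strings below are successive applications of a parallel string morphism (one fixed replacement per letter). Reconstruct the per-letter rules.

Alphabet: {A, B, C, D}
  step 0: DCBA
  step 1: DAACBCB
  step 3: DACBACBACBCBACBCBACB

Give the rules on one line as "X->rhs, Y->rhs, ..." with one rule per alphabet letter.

A->CB, B->CB, C->A, D->DA

  step 0 ⇒ step 1: DCBA ⇒ DA·A·CB·CB
    A ↦ CB
    B ↦ CB
    C ↦ A
    D ↦ DA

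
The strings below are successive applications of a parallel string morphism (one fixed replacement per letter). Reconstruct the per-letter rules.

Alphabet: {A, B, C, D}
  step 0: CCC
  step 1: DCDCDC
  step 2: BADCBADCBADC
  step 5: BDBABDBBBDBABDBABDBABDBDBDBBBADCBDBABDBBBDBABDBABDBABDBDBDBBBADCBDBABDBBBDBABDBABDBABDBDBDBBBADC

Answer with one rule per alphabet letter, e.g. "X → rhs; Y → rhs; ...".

  step 1 ⇒ step 2: DCDCDC ⇒ BA·DC·BA·DC·BA·DC
    C ↦ DC
    D ↦ BA
    A ↦ BB  (constrained at step 2)
    B ↦ BD  (constrained at step 2)

A->BB, B->BD, C->DC, D->BA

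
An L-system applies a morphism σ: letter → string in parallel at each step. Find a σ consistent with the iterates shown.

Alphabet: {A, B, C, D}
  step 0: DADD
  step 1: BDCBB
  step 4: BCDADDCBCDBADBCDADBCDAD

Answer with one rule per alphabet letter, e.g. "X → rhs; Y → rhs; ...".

  step 0 ⇒ step 1: DADD ⇒ B·DC·B·B
    A ↦ DC
    D ↦ B
    B ↦ AD  (constrained at step 1)
    C ↦ CD  (constrained at step 1)

A->DC, B->AD, C->CD, D->B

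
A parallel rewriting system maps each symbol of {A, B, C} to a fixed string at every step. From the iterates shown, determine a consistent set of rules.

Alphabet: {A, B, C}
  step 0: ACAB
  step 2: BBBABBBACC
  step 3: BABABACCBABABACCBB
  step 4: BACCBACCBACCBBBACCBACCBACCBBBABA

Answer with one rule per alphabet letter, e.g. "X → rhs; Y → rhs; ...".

  step 3 ⇒ step 4: BABABACCBABABACCBB ⇒ BA·CC·BA·CC·BA·CC·B·B·BA·CC·BA·CC·BA·CC·B·B·BA·BA
    A ↦ CC
    B ↦ BA
    C ↦ B

A->CC, B->BA, C->B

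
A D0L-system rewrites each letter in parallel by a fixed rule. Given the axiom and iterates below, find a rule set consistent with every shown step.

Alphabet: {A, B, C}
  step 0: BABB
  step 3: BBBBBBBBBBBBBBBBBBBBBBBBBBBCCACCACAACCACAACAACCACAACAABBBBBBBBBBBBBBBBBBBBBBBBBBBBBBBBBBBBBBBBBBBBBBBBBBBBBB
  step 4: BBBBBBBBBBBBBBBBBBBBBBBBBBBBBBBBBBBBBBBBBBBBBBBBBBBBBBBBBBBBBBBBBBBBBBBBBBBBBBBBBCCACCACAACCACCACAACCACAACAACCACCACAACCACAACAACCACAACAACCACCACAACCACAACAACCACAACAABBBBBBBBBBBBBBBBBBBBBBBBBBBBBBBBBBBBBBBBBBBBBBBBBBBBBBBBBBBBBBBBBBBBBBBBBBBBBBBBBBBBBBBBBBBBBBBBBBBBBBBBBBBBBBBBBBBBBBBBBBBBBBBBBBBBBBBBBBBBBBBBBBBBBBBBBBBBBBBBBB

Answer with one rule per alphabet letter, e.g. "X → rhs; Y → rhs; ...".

A->CAA, B->BBB, C->CCA

  step 3 ⇒ step 4: BBBBBBBBBBBBBBBBBBBBBBBBBBBCCACCACAACCACAACAACCACAACAABBBBBBBBBBBBBBBBBBBBBBBBBBBBBBBBBBBBBBBBBBBBBBBBBBBBBB ⇒ BBB·BBB·BBB·BBB·BBB·BBB·BBB·BBB·BBB·BBB·BBB·BBB·BBB·BBB·BBB·BBB·BBB·BBB·BBB·BBB·BBB·BBB·BBB·BBB·BBB·BBB·BBB·CCA·CCA·CAA·CCA·CCA·CAA·CCA·CAA·CAA·CCA·CCA·CAA·CCA·CAA·CAA·CCA·CAA·CAA·CCA·CCA·CAA·CCA·CAA·CAA·CCA·CAA·CAA·BBB·BBB·BBB·BBB·BBB·BBB·BBB·BBB·BBB·BBB·BBB·BBB·BBB·BBB·BBB·BBB·BBB·BBB·BBB·BBB·BBB·BBB·BBB·BBB·BBB·BBB·BBB·BBB·BBB·BBB·BBB·BBB·BBB·BBB·BBB·BBB·BBB·BBB·BBB·BBB·BBB·BBB·BBB·BBB·BBB·BBB·BBB·BBB·BBB·BBB·BBB·BBB·BBB·BBB
    A ↦ CAA
    B ↦ BBB
    C ↦ CCA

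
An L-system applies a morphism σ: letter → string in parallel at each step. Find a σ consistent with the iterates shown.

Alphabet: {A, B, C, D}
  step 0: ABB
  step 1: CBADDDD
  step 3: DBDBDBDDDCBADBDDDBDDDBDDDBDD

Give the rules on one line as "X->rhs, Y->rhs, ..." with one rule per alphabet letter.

  step 0 ⇒ step 1: ABB ⇒ CBA·DD·DD
    A ↦ CBA
    B ↦ DD
    C ↦ D  (constrained at step 1)
    D ↦ DB  (constrained at step 1)

A->CBA, B->DD, C->D, D->DB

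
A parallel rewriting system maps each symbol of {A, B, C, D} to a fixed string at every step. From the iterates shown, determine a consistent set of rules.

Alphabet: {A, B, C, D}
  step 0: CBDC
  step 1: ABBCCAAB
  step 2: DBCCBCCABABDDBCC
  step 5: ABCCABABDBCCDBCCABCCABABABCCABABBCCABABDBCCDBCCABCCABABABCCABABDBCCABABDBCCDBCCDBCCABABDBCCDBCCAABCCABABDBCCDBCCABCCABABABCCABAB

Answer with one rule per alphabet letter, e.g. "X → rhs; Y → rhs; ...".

A->D, B->BCC, C->AB, D->A

  step 1 ⇒ step 2: ABBCCAAB ⇒ D·BCC·BCC·AB·AB·D·D·BCC
    A ↦ D
    B ↦ BCC
    C ↦ AB
  step 0 ⇒ step 1: CBDC ⇒ AB·BCC·A·AB
    D ↦ A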